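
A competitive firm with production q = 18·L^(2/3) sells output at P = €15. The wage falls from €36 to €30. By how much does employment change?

From P·MP_L = w with MP_L = 12·L^(-1/3), the labor demand is L(w) = (180/w)^(3).
At w = 36: L = 125. At w = 30: L = 216.
ΔL = 216 − 125 = 91.

ΔL = 91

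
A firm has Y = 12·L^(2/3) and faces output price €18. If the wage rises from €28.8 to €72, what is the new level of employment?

L* = 8

From P·MP_L = w with MP_L = 8·L^(-1/3), the labor demand is L(w) = (144/w)^(3).
At w = 28.8: L = 125. At w = 72: L = 8.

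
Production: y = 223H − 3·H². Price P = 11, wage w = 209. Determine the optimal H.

H* = 34

The marginal product of H is MP_H = 223 − 6H.
A price-taking firm hires until the value of the marginal product equals the wage: P·MP_H = w, so 11·(223 − 6H) = 209.
Then 223 − 6H = 19, giving H = 34.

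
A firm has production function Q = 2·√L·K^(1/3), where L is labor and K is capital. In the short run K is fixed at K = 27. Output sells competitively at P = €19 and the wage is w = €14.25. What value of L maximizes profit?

With K = 27, MP_L = (1/2)·2·L^(-1/2)·27^(1/3) = 3·L^(-1/2).
Profit maximization for a price taker requires P·MP_L = w: 19·3·L^(-1/2) = 14.25.
So L^(-1/2) = 0.25, which gives L = 16.

L* = 16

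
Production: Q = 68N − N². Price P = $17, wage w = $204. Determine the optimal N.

The marginal product of N is MP_N = 68 − 2N.
A price-taking firm hires until the value of the marginal product equals the wage: P·MP_N = w, so 17·(68 − 2N) = 204.
Then 68 − 2N = 12, giving N = 28.

N* = 28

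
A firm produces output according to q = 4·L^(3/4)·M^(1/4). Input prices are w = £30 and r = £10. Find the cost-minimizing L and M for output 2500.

L* = 625, M* = 625

Cost minimization requires the marginal rate of technical substitution to equal the input-price ratio: MP_L/MP_M = w/r.
Here MP_L/MP_M = (3/4)·(M/L)/(1/4) = 3·(M/L). Setting this equal to 30/10 = 3 gives M = L.
Substituting into q = 2500: 4·L^(3/4)·(L)^(1/4) = 2500.
Solving, L = 625 and M = 625.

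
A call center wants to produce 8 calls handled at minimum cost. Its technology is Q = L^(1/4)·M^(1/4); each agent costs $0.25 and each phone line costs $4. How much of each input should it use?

L* = 256, M* = 16

Cost minimization requires the marginal rate of technical substitution to equal the input-price ratio: MP_L/MP_M = w/r.
Here MP_L/MP_M = (1/4)·(M/L)/(1/4) = (M/L). Setting this equal to 0.25/4 = 0.0625 gives M = 0.0625L.
Substituting into Q = 8: L^(1/4)·(0.0625L)^(1/4) = 8.
Solving, L = 256 and M = 16.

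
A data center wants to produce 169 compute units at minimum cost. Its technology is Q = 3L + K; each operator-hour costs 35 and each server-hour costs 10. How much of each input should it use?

L* = 0, K* = 169

The inputs are perfect substitutes, so the firm uses whichever has the lower cost per unit of output.
Cost per unit of output via L is 35/3; via K it is 10. K is cheaper.
Producing Q = 169 with K alone: L = 0, K = 169.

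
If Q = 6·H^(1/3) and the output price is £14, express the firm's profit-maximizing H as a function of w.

MP_H = (1/3)·6·H^(-2/3) = 2·H^(-2/3).
Setting P·MP_H = w: 28·H^(-2/3) = w.
Solving for H: H^(-2/3) = w/28, so H = (28/w)^(3/2).

H(w) = (28/w)^(3/2)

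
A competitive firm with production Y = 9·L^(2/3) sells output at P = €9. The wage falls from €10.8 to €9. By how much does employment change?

ΔL = 91

From P·MP_L = w with MP_L = 6·L^(-1/3), the labor demand is L(w) = (54/w)^(3).
At w = 10.8: L = 125. At w = 9: L = 216.
ΔL = 216 − 125 = 91.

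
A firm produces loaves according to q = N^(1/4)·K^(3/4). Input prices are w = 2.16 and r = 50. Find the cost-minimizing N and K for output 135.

N* = 625, K* = 81

Cost minimization requires the marginal rate of technical substitution to equal the input-price ratio: MP_N/MP_K = w/r.
Here MP_N/MP_K = (1/4)·(K/N)/(3/4) = (1/3)·(K/N). Setting this equal to 2.16/50 = 0.0432 gives K = 0.1296N.
Substituting into q = 135: N^(1/4)·(0.1296N)^(3/4) = 135.
Solving, N = 625 and K = 81.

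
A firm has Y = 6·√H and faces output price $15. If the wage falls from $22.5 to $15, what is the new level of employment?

H* = 9

From P·MP_H = w with MP_H = 3·H^(-1/2), the labor demand is H(w) = (45/w)^(2).
At w = 22.5: H = 4. At w = 15: H = 9.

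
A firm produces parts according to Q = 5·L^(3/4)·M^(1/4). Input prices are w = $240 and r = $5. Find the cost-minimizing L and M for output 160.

L* = 16, M* = 256

Cost minimization requires the marginal rate of technical substitution to equal the input-price ratio: MP_L/MP_M = w/r.
Here MP_L/MP_M = (3/4)·(M/L)/(1/4) = 3·(M/L). Setting this equal to 240/5 = 48 gives M = 16L.
Substituting into Q = 160: 5·L^(3/4)·(16L)^(1/4) = 160.
Solving, L = 16 and M = 256.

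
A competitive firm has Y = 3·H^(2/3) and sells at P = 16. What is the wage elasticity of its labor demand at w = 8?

MP_H = (2/3)·3·H^(-1/3), so P·MP_H = w gives 32·H^(-1/3) = w.
Solving, H(w) = (32/w)^(3). This is a constant-elasticity form: H ∝ w^(−3), so ε = −3.

ε = -3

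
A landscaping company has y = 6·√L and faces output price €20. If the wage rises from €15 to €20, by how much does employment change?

ΔL = -7

From P·MP_L = w with MP_L = 3·L^(-1/2), the labor demand is L(w) = (60/w)^(2).
At w = 15: L = 16. At w = 20: L = 9.
ΔL = 9 − 16 = -7.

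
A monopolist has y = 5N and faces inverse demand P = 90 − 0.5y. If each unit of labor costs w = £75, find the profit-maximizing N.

Marginal revenue from the inverse demand is MR = 90 − y.
The marginal product is MP_N = 5.
A monopolist hires until marginal revenue product equals the wage: MR·MP_N = w.
(90 − 5N)·5 = 75, so N = 15.

N* = 15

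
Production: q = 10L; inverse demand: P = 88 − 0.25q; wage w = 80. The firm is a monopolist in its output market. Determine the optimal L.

L* = 16

Marginal revenue from the inverse demand is MR = 88 − 0.5q.
The marginal product is MP_L = 10.
A monopolist hires until marginal revenue product equals the wage: MR·MP_L = w.
(88 − 5L)·10 = 80, so L = 16.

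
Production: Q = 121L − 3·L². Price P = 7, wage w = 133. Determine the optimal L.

L* = 17

The marginal product of L is MP_L = 121 − 6L.
A price-taking firm hires until the value of the marginal product equals the wage: P·MP_L = w, so 7·(121 − 6L) = 133.
Then 121 − 6L = 19, giving L = 17.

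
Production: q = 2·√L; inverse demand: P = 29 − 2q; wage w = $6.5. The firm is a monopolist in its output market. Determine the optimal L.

Marginal revenue from the inverse demand is MR = 29 − 4q.
The marginal product is MP_L = L^(-1/2).
A monopolist hires until marginal revenue product equals the wage: MR·MP_L = w.
At L, q = 2·√L. Substituting and solving: (29 − 8·√L)·L^(-1/2) = 6.5 gives L = 4.

L* = 4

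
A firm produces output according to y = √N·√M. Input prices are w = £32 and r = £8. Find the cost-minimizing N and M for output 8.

N* = 4, M* = 16

Cost minimization requires the marginal rate of technical substitution to equal the input-price ratio: MP_N/MP_M = w/r.
Here MP_N/MP_M = (1/2)·(M/N)/(1/2) = (M/N). Setting this equal to 32/8 = 4 gives M = 4N.
Substituting into y = 8: N^(1/2)·(4N)^(1/2) = 8.
Solving, N = 4 and M = 16.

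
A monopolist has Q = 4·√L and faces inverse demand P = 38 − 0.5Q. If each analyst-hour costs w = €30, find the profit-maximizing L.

Marginal revenue from the inverse demand is MR = 38 − Q.
The marginal product is MP_L = 2·L^(-1/2).
A monopolist hires until marginal revenue product equals the wage: MR·MP_L = w.
At L, Q = 4·√L. Substituting and solving: (38 − 4·√L)·2·L^(-1/2) = 30 gives L = 4.

L* = 4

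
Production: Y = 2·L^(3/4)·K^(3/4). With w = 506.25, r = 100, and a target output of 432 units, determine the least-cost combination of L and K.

Cost minimization requires the marginal rate of technical substitution to equal the input-price ratio: MP_L/MP_K = w/r.
Here MP_L/MP_K = (3/4)·(K/L)/(3/4) = (K/L). Setting this equal to 506.25/100 = 5.0625 gives K = 5.0625L.
Substituting into Y = 432: 2·L^(3/4)·(5.0625L)^(3/4) = 432.
Solving, L = 16 and K = 81.

L* = 16, K* = 81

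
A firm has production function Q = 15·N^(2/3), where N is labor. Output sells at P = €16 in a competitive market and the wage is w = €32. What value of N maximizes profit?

MP_N = (2/3)·15·N^(-1/3) = 10·N^(-1/3).
Profit maximization for a price taker requires P·MP_N = w: 16·10·N^(-1/3) = 32.
So N^(-1/3) = 0.2, which gives N = 125.

N* = 125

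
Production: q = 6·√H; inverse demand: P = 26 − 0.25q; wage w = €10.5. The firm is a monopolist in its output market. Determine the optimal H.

H* = 16

Marginal revenue from the inverse demand is MR = 26 − 0.5q.
The marginal product is MP_H = 3·H^(-1/2).
A monopolist hires until marginal revenue product equals the wage: MR·MP_H = w.
At H, q = 6·√H. Substituting and solving: (26 − 3·√H)·3·H^(-1/2) = 10.5 gives H = 16.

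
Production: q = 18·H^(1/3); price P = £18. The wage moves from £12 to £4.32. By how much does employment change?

From P·MP_H = w with MP_H = 6·H^(-2/3), the labor demand is H(w) = (108/w)^(3/2).
At w = 12: H = 27. At w = 4.32: H = 125.
ΔH = 125 − 27 = 98.

ΔH = 98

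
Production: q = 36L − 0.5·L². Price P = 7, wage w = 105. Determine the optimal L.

L* = 21

The marginal product of L is MP_L = 36 − L.
A price-taking firm hires until the value of the marginal product equals the wage: P·MP_L = w, so 7·(36 − L) = 105.
Then 36 − L = 15, giving L = 21.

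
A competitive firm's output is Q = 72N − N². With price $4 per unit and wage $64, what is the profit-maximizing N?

N* = 28

The marginal product of N is MP_N = 72 − 2N.
A price-taking firm hires until the value of the marginal product equals the wage: P·MP_N = w, so 4·(72 − 2N) = 64.
Then 72 − 2N = 16, giving N = 28.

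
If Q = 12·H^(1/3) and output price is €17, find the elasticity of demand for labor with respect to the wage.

MP_H = (1/3)·12·H^(-2/3), so P·MP_H = w gives 68·H^(-2/3) = w.
Solving, H(w) = (68/w)^(3/2). This is a constant-elasticity form: H ∝ w^(−3/2), so ε = −3/2.

ε = -1.5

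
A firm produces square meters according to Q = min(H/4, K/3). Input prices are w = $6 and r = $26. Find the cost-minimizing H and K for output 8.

With a fixed-proportions technology, the cost-minimizing bundle uses no slack in either input: H/4 = K/3 = Q.
So H = 4·8 = 32 and K = 3·8 = 24.

H* = 32, K* = 24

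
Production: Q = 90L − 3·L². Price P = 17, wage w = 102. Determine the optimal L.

L* = 14

The marginal product of L is MP_L = 90 − 6L.
A price-taking firm hires until the value of the marginal product equals the wage: P·MP_L = w, so 17·(90 − 6L) = 102.
Then 90 − 6L = 6, giving L = 14.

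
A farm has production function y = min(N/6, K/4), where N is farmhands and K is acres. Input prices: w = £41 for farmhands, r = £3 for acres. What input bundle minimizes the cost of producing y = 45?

N* = 270, K* = 180

With a fixed-proportions technology, the cost-minimizing bundle uses no slack in either input: N/6 = K/4 = y.
So N = 6·45 = 270 and K = 4·45 = 180.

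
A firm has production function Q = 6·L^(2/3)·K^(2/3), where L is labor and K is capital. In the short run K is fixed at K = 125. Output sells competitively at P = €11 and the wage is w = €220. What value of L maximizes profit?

L* = 125

With K = 125, MP_L = (2/3)·6·L^(-1/3)·125^(2/3) = 100·L^(-1/3).
Profit maximization for a price taker requires P·MP_L = w: 11·100·L^(-1/3) = 220.
So L^(-1/3) = 0.2, which gives L = 125.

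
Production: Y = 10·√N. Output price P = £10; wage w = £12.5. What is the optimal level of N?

N* = 16

MP_N = (1/2)·10·N^(-1/2) = 5·N^(-1/2).
Profit maximization for a price taker requires P·MP_N = w: 10·5·N^(-1/2) = 12.5.
So N^(-1/2) = 0.25, which gives N = 16.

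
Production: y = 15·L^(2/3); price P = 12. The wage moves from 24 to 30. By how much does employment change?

ΔL = -61

From P·MP_L = w with MP_L = 10·L^(-1/3), the labor demand is L(w) = (120/w)^(3).
At w = 24: L = 125. At w = 30: L = 64.
ΔL = 64 − 125 = -61.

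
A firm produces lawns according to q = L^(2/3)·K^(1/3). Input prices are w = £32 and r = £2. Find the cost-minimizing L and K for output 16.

L* = 8, K* = 64

Cost minimization requires the marginal rate of technical substitution to equal the input-price ratio: MP_L/MP_K = w/r.
Here MP_L/MP_K = (2/3)·(K/L)/(1/3) = 2·(K/L). Setting this equal to 32/2 = 16 gives K = 8L.
Substituting into q = 16: L^(2/3)·(8L)^(1/3) = 16.
Solving, L = 8 and K = 64.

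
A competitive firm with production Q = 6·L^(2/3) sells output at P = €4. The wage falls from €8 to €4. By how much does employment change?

ΔL = 56

From P·MP_L = w with MP_L = 4·L^(-1/3), the labor demand is L(w) = (16/w)^(3).
At w = 8: L = 8. At w = 4: L = 64.
ΔL = 64 − 8 = 56.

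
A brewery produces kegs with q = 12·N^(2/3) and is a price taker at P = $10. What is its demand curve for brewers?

N(w) = 512000/w³

MP_N = (2/3)·12·N^(-1/3) = 8·N^(-1/3).
Setting P·MP_N = w: 80·N^(-1/3) = w.
Solving for N: N^(-1/3) = w/80, so N = (80/w)^(3).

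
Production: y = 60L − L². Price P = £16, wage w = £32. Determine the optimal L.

L* = 29

The marginal product of L is MP_L = 60 − 2L.
A price-taking firm hires until the value of the marginal product equals the wage: P·MP_L = w, so 16·(60 − 2L) = 32.
Then 60 − 2L = 2, giving L = 29.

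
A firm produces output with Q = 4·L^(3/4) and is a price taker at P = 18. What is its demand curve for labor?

L(w) = 8503056/w^(4)

MP_L = (3/4)·4·L^(-1/4) = 3·L^(-1/4).
Setting P·MP_L = w: 54·L^(-1/4) = w.
Solving for L: L^(-1/4) = w/54, so L = (54/w)^(4).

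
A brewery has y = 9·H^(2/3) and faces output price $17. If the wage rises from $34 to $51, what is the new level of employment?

From P·MP_H = w with MP_H = 6·H^(-1/3), the labor demand is H(w) = (102/w)^(3).
At w = 34: H = 27. At w = 51: H = 8.

H* = 8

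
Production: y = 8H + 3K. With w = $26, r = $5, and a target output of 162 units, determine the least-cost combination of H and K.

H* = 0, K* = 54

The inputs are perfect substitutes, so the firm uses whichever has the lower cost per unit of output.
Cost per unit of output via H is w/8 = 3.25; via K it is r/3 = 5/3. K is cheaper.
Producing y = 162 with K alone: H = 0, K = 54.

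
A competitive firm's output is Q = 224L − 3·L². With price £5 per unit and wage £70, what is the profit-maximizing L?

L* = 35

The marginal product of L is MP_L = 224 − 6L.
A price-taking firm hires until the value of the marginal product equals the wage: P·MP_L = w, so 5·(224 − 6L) = 70.
Then 224 − 6L = 14, giving L = 35.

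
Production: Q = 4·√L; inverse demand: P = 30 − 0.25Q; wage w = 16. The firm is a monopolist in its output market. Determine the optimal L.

Marginal revenue from the inverse demand is MR = 30 − 0.5Q.
The marginal product is MP_L = 2·L^(-1/2).
A monopolist hires until marginal revenue product equals the wage: MR·MP_L = w.
At L, Q = 4·√L. Substituting and solving: (30 − 2·√L)·2·L^(-1/2) = 16 gives L = 9.

L* = 9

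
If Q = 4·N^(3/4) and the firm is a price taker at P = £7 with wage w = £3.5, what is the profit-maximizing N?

MP_N = (3/4)·4·N^(-1/4) = 3·N^(-1/4).
Profit maximization for a price taker requires P·MP_N = w: 7·3·N^(-1/4) = 3.5.
So N^(-1/4) = 1/6, which gives N = 1296.

N* = 1296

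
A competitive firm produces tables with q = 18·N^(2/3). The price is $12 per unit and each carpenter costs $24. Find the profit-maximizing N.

N* = 216

MP_N = (2/3)·18·N^(-1/3) = 12·N^(-1/3).
Profit maximization for a price taker requires P·MP_N = w: 12·12·N^(-1/3) = 24.
So N^(-1/3) = 1/6, which gives N = 216.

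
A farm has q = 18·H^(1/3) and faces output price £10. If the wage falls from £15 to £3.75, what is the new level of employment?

H* = 64

From P·MP_H = w with MP_H = 6·H^(-2/3), the labor demand is H(w) = (60/w)^(3/2).
At w = 15: H = 8. At w = 3.75: H = 64.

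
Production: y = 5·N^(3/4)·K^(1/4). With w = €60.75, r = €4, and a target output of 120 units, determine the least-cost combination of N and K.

N* = 16, K* = 81

Cost minimization requires the marginal rate of technical substitution to equal the input-price ratio: MP_N/MP_K = w/r.
Here MP_N/MP_K = (3/4)·(K/N)/(1/4) = 3·(K/N). Setting this equal to 60.75/4 = 15.1875 gives K = 5.0625N.
Substituting into y = 120: 5·N^(3/4)·(5.0625N)^(1/4) = 120.
Solving, N = 16 and K = 81.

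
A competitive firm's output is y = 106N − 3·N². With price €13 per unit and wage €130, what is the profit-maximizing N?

N* = 16

The marginal product of N is MP_N = 106 − 6N.
A price-taking firm hires until the value of the marginal product equals the wage: P·MP_N = w, so 13·(106 − 6N) = 130.
Then 106 − 6N = 10, giving N = 16.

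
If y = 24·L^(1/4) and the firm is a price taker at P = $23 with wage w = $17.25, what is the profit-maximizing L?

L* = 16

MP_L = (1/4)·24·L^(-3/4) = 6·L^(-3/4).
Profit maximization for a price taker requires P·MP_L = w: 23·6·L^(-3/4) = 17.25.
So L^(-3/4) = 0.125, which gives L = 16.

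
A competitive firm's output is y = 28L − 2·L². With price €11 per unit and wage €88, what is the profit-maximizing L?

The marginal product of L is MP_L = 28 − 4L.
A price-taking firm hires until the value of the marginal product equals the wage: P·MP_L = w, so 11·(28 − 4L) = 88.
Then 28 − 4L = 8, giving L = 5.

L* = 5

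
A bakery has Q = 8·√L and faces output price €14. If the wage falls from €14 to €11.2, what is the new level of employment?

L* = 25

From P·MP_L = w with MP_L = 4·L^(-1/2), the labor demand is L(w) = (56/w)^(2).
At w = 14: L = 16. At w = 11.2: L = 25.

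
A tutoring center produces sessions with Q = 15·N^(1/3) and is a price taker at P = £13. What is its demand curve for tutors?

N(w) = (65/w)^(3/2)

MP_N = (1/3)·15·N^(-2/3) = 5·N^(-2/3).
Setting P·MP_N = w: 65·N^(-2/3) = w.
Solving for N: N^(-2/3) = w/65, so N = (65/w)^(3/2).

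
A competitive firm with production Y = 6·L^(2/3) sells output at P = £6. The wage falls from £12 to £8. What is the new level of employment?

From P·MP_L = w with MP_L = 4·L^(-1/3), the labor demand is L(w) = (24/w)^(3).
At w = 12: L = 8. At w = 8: L = 27.

L* = 27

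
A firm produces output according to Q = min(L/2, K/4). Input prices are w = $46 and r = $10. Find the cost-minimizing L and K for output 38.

L* = 76, K* = 152

With a fixed-proportions technology, the cost-minimizing bundle uses no slack in either input: L/2 = K/4 = Q.
So L = 2·38 = 76 and K = 4·38 = 152.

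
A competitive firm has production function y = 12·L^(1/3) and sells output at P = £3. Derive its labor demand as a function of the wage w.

MP_L = (1/3)·12·L^(-2/3) = 4·L^(-2/3).
Setting P·MP_L = w: 12·L^(-2/3) = w.
Solving for L: L^(-2/3) = w/12, so L = (12/w)^(3/2).

L(w) = (12/w)^(3/2)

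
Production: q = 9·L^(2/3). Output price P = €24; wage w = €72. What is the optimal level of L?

L* = 8

MP_L = (2/3)·9·L^(-1/3) = 6·L^(-1/3).
Profit maximization for a price taker requires P·MP_L = w: 24·6·L^(-1/3) = 72.
So L^(-1/3) = 0.5, which gives L = 8.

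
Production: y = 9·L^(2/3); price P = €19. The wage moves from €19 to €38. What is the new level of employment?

L* = 27

From P·MP_L = w with MP_L = 6·L^(-1/3), the labor demand is L(w) = (114/w)^(3).
At w = 19: L = 216. At w = 38: L = 27.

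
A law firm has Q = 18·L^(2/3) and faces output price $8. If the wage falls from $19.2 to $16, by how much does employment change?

ΔL = 91

From P·MP_L = w with MP_L = 12·L^(-1/3), the labor demand is L(w) = (96/w)^(3).
At w = 19.2: L = 125. At w = 16: L = 216.
ΔL = 216 − 125 = 91.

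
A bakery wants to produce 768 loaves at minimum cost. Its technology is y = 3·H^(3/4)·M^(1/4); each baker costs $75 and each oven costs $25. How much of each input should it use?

Cost minimization requires the marginal rate of technical substitution to equal the input-price ratio: MP_H/MP_M = w/r.
Here MP_H/MP_M = (3/4)·(M/H)/(1/4) = 3·(M/H). Setting this equal to 75/25 = 3 gives M = H.
Substituting into y = 768: 3·H^(3/4)·(H)^(1/4) = 768.
Solving, H = 256 and M = 256.

H* = 256, M* = 256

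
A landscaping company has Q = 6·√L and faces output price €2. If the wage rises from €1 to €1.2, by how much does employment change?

From P·MP_L = w with MP_L = 3·L^(-1/2), the labor demand is L(w) = (6/w)^(2).
At w = 1: L = 36. At w = 1.2: L = 25.
ΔL = 25 − 36 = -11.

ΔL = -11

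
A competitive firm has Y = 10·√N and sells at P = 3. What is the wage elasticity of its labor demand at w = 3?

MP_N = (1/2)·10·N^(-1/2), so P·MP_N = w gives 15·N^(-1/2) = w.
Solving, N(w) = (15/w)^(2). This is a constant-elasticity form: N ∝ w^(−2), so ε = −2.

ε = -2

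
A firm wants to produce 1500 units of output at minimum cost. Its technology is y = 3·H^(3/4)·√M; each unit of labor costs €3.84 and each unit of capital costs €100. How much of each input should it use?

H* = 625, M* = 16

Cost minimization requires the marginal rate of technical substitution to equal the input-price ratio: MP_H/MP_M = w/r.
Here MP_H/MP_M = (3/4)·(M/H)/(1/2) = 1.5·(M/H). Setting this equal to 3.84/100 = 0.0384 gives M = 0.0256H.
Substituting into y = 1500: 3·H^(3/4)·(0.0256H)^(1/2) = 1500.
Solving, H = 625 and M = 16.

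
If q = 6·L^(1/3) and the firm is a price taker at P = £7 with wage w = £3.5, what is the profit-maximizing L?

MP_L = (1/3)·6·L^(-2/3) = 2·L^(-2/3).
Profit maximization for a price taker requires P·MP_L = w: 7·2·L^(-2/3) = 3.5.
So L^(-2/3) = 0.25, which gives L = 8.

L* = 8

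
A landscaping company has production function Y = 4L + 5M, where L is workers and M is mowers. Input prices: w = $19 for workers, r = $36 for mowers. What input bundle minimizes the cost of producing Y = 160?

L* = 40, M* = 0

The inputs are perfect substitutes, so the firm uses whichever has the lower cost per unit of output.
Cost per unit of output via L is w/4 = 4.75; via M it is r/5 = 7.2. L is cheaper.
Producing Y = 160 with L alone: L = 40, M = 0.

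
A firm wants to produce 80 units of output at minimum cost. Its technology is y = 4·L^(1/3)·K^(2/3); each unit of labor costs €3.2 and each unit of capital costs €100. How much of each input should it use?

L* = 125, K* = 8

Cost minimization requires the marginal rate of technical substitution to equal the input-price ratio: MP_L/MP_K = w/r.
Here MP_L/MP_K = (1/3)·(K/L)/(2/3) = 0.5·(K/L). Setting this equal to 3.2/100 = 0.032 gives K = 0.064L.
Substituting into y = 80: 4·L^(1/3)·(0.064L)^(2/3) = 80.
Solving, L = 125 and K = 8.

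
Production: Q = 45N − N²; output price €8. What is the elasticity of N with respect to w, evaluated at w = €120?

ε = -0.5

From P·MP_N = w with MP_N = 45 − 2N, labor demand is N(w) = (45 − w/8)/2.
dN/dw = −1/(16) = -0.0625.
At w = 120, N = 15, so ε = (dN/dw)·(w/N) = (-0.0625)·(120/15) = -0.5.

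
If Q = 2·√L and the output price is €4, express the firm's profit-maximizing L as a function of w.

L(w) = 16/w²

MP_L = (1/2)·2·L^(-1/2) = L^(-1/2).
Setting P·MP_L = w: 4·L^(-1/2) = w.
Solving for L: L^(-1/2) = w/4, so L = (4/w)^(2).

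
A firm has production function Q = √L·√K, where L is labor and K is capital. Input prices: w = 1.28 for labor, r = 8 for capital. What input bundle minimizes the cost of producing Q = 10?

L* = 25, K* = 4

Cost minimization requires the marginal rate of technical substitution to equal the input-price ratio: MP_L/MP_K = w/r.
Here MP_L/MP_K = (1/2)·(K/L)/(1/2) = (K/L). Setting this equal to 1.28/8 = 0.16 gives K = 0.16L.
Substituting into Q = 10: L^(1/2)·(0.16L)^(1/2) = 10.
Solving, L = 25 and K = 4.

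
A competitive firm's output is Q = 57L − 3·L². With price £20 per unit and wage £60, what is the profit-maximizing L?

L* = 9

The marginal product of L is MP_L = 57 − 6L.
A price-taking firm hires until the value of the marginal product equals the wage: P·MP_L = w, so 20·(57 − 6L) = 60.
Then 57 − 6L = 3, giving L = 9.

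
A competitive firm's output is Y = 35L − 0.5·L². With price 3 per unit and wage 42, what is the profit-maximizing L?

L* = 21

The marginal product of L is MP_L = 35 − L.
A price-taking firm hires until the value of the marginal product equals the wage: P·MP_L = w, so 3·(35 − L) = 42.
Then 35 − L = 14, giving L = 21.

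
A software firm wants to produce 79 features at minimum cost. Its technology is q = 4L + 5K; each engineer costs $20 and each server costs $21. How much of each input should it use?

L* = 0, K* = 15.8

The inputs are perfect substitutes, so the firm uses whichever has the lower cost per unit of output.
Cost per unit of output via L is w/4 = 5; via K it is r/5 = 4.2. K is cheaper.
Producing q = 79 with K alone: L = 0, K = 15.8.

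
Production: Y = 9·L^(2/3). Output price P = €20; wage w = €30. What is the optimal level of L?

L* = 64

MP_L = (2/3)·9·L^(-1/3) = 6·L^(-1/3).
Profit maximization for a price taker requires P·MP_L = w: 20·6·L^(-1/3) = 30.
So L^(-1/3) = 0.25, which gives L = 64.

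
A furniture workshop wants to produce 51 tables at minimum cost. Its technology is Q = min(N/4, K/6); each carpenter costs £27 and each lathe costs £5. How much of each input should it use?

With a fixed-proportions technology, the cost-minimizing bundle uses no slack in either input: N/4 = K/6 = Q.
So N = 4·51 = 204 and K = 6·51 = 306.

N* = 204, K* = 306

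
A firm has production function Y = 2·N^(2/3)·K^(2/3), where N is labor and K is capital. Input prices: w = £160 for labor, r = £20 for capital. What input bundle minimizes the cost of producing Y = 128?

N* = 8, K* = 64

Cost minimization requires the marginal rate of technical substitution to equal the input-price ratio: MP_N/MP_K = w/r.
Here MP_N/MP_K = (2/3)·(K/N)/(2/3) = (K/N). Setting this equal to 160/20 = 8 gives K = 8N.
Substituting into Y = 128: 2·N^(2/3)·(8N)^(2/3) = 128.
Solving, N = 8 and K = 64.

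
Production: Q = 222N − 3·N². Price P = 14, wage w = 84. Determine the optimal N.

N* = 36

The marginal product of N is MP_N = 222 − 6N.
A price-taking firm hires until the value of the marginal product equals the wage: P·MP_N = w, so 14·(222 − 6N) = 84.
Then 222 − 6N = 6, giving N = 36.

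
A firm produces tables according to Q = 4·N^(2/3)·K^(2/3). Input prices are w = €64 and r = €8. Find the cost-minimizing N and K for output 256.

Cost minimization requires the marginal rate of technical substitution to equal the input-price ratio: MP_N/MP_K = w/r.
Here MP_N/MP_K = (2/3)·(K/N)/(2/3) = (K/N). Setting this equal to 64/8 = 8 gives K = 8N.
Substituting into Q = 256: 4·N^(2/3)·(8N)^(2/3) = 256.
Solving, N = 8 and K = 64.

N* = 8, K* = 64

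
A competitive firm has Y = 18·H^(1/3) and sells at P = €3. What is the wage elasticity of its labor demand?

ε = -1.5

MP_H = (1/3)·18·H^(-2/3), so P·MP_H = w gives 18·H^(-2/3) = w.
Solving, H(w) = (18/w)^(3/2). This is a constant-elasticity form: H ∝ w^(−3/2), so ε = −3/2.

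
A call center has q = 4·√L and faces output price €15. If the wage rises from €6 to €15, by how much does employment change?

From P·MP_L = w with MP_L = 2·L^(-1/2), the labor demand is L(w) = (30/w)^(2).
At w = 6: L = 25. At w = 15: L = 4.
ΔL = 4 − 25 = -21.

ΔL = -21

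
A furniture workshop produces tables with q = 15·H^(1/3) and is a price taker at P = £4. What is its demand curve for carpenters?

MP_H = (1/3)·15·H^(-2/3) = 5·H^(-2/3).
Setting P·MP_H = w: 20·H^(-2/3) = w.
Solving for H: H^(-2/3) = w/20, so H = (20/w)^(3/2).

H(w) = (20/w)^(3/2)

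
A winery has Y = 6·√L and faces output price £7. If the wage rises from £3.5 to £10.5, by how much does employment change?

ΔL = -32

From P·MP_L = w with MP_L = 3·L^(-1/2), the labor demand is L(w) = (21/w)^(2).
At w = 3.5: L = 36. At w = 10.5: L = 4.
ΔL = 4 − 36 = -32.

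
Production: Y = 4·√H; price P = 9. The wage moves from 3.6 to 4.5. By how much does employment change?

From P·MP_H = w with MP_H = 2·H^(-1/2), the labor demand is H(w) = (18/w)^(2).
At w = 3.6: H = 25. At w = 4.5: H = 16.
ΔH = 16 − 25 = -9.

ΔH = -9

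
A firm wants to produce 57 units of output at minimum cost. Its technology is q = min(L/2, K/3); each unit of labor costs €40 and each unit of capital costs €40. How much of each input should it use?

L* = 114, K* = 171

With a fixed-proportions technology, the cost-minimizing bundle uses no slack in either input: L/2 = K/3 = q.
So L = 2·57 = 114 and K = 3·57 = 171.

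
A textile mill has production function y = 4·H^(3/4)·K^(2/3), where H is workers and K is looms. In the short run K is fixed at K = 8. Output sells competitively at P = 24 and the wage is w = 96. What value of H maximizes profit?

H* = 81

With K = 8, MP_H = (3/4)·4·H^(-1/4)·8^(2/3) = 12·H^(-1/4).
Profit maximization for a price taker requires P·MP_H = w: 24·12·H^(-1/4) = 96.
So H^(-1/4) = 1/3, which gives H = 81.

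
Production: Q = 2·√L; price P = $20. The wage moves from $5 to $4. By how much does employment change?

ΔL = 9

From P·MP_L = w with MP_L = L^(-1/2), the labor demand is L(w) = (20/w)^(2).
At w = 5: L = 16. At w = 4: L = 25.
ΔL = 25 − 16 = 9.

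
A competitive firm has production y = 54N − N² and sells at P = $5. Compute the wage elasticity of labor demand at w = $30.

From P·MP_N = w with MP_N = 54 − 2N, labor demand is N(w) = (54 − w/5)/2.
dN/dw = −1/(10) = -0.1.
At w = 30, N = 24, so ε = (dN/dw)·(w/N) = (-0.1)·(30/24) = -0.125.

ε = -0.125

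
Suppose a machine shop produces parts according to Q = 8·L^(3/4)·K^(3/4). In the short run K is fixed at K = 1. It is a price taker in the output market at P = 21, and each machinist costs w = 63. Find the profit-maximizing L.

L* = 16

With K = 1, MP_L = (3/4)·8·L^(-1/4)·1^(3/4) = 6·L^(-1/4).
Profit maximization for a price taker requires P·MP_L = w: 21·6·L^(-1/4) = 63.
So L^(-1/4) = 0.5, which gives L = 16.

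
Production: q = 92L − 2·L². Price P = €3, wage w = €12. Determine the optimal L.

The marginal product of L is MP_L = 92 − 4L.
A price-taking firm hires until the value of the marginal product equals the wage: P·MP_L = w, so 3·(92 − 4L) = 12.
Then 92 − 4L = 4, giving L = 22.

L* = 22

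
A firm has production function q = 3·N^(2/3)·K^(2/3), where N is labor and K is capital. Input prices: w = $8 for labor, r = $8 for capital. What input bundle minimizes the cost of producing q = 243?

Cost minimization requires the marginal rate of technical substitution to equal the input-price ratio: MP_N/MP_K = w/r.
Here MP_N/MP_K = (2/3)·(K/N)/(2/3) = (K/N). Setting this equal to 8/8 = 1 gives K = N.
Substituting into q = 243: 3·N^(2/3)·(N)^(2/3) = 243.
Solving, N = 27 and K = 27.

N* = 27, K* = 27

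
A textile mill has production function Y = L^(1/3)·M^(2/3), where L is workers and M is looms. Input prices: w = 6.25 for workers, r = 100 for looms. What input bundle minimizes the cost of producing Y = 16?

Cost minimization requires the marginal rate of technical substitution to equal the input-price ratio: MP_L/MP_M = w/r.
Here MP_L/MP_M = (1/3)·(M/L)/(2/3) = 0.5·(M/L). Setting this equal to 6.25/100 = 0.0625 gives M = 0.125L.
Substituting into Y = 16: L^(1/3)·(0.125L)^(2/3) = 16.
Solving, L = 64 and M = 8.

L* = 64, M* = 8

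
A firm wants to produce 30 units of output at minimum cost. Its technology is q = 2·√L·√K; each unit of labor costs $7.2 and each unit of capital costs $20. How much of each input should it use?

L* = 25, K* = 9

Cost minimization requires the marginal rate of technical substitution to equal the input-price ratio: MP_L/MP_K = w/r.
Here MP_L/MP_K = (1/2)·(K/L)/(1/2) = (K/L). Setting this equal to 7.2/20 = 0.36 gives K = 0.36L.
Substituting into q = 30: 2·L^(1/2)·(0.36L)^(1/2) = 30.
Solving, L = 25 and K = 9.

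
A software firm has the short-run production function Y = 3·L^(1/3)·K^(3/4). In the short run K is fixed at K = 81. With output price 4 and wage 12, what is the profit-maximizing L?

With K = 81, MP_L = (1/3)·3·L^(-2/3)·81^(3/4) = 27·L^(-2/3).
Profit maximization for a price taker requires P·MP_L = w: 4·27·L^(-2/3) = 12.
So L^(-2/3) = 1/9, which gives L = 27.

L* = 27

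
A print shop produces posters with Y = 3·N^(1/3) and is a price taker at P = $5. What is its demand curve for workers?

N(w) = (5/w)^(3/2)

MP_N = (1/3)·3·N^(-2/3) = N^(-2/3).
Setting P·MP_N = w: 5·N^(-2/3) = w.
Solving for N: N^(-2/3) = w/5, so N = (5/w)^(3/2).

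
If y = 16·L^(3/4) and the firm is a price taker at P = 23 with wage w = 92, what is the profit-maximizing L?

MP_L = (3/4)·16·L^(-1/4) = 12·L^(-1/4).
Profit maximization for a price taker requires P·MP_L = w: 23·12·L^(-1/4) = 92.
So L^(-1/4) = 1/3, which gives L = 81.

L* = 81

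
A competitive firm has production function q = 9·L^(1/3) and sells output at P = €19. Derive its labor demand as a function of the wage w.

MP_L = (1/3)·9·L^(-2/3) = 3·L^(-2/3).
Setting P·MP_L = w: 57·L^(-2/3) = w.
Solving for L: L^(-2/3) = w/57, so L = (57/w)^(3/2).

L(w) = (57/w)^(3/2)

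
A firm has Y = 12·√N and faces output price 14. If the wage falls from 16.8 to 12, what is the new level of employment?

N* = 49

From P·MP_N = w with MP_N = 6·N^(-1/2), the labor demand is N(w) = (84/w)^(2).
At w = 16.8: N = 25. At w = 12: N = 49.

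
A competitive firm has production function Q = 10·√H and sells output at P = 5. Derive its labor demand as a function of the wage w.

H(w) = 625/w²

MP_H = (1/2)·10·H^(-1/2) = 5·H^(-1/2).
Setting P·MP_H = w: 25·H^(-1/2) = w.
Solving for H: H^(-1/2) = w/25, so H = (25/w)^(2).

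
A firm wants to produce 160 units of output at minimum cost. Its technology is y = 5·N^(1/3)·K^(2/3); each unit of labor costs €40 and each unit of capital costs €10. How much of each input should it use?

N* = 8, K* = 64

Cost minimization requires the marginal rate of technical substitution to equal the input-price ratio: MP_N/MP_K = w/r.
Here MP_N/MP_K = (1/3)·(K/N)/(2/3) = 0.5·(K/N). Setting this equal to 40/10 = 4 gives K = 8N.
Substituting into y = 160: 5·N^(1/3)·(8N)^(2/3) = 160.
Solving, N = 8 and K = 64.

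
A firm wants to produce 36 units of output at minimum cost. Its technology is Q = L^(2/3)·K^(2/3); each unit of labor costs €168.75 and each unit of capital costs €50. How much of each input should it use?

Cost minimization requires the marginal rate of technical substitution to equal the input-price ratio: MP_L/MP_K = w/r.
Here MP_L/MP_K = (2/3)·(K/L)/(2/3) = (K/L). Setting this equal to 168.75/50 = 3.375 gives K = 3.375L.
Substituting into Q = 36: L^(2/3)·(3.375L)^(2/3) = 36.
Solving, L = 8 and K = 27.

L* = 8, K* = 27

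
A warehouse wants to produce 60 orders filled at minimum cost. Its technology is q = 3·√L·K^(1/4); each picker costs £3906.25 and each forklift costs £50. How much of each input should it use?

Cost minimization requires the marginal rate of technical substitution to equal the input-price ratio: MP_L/MP_K = w/r.
Here MP_L/MP_K = (1/2)·(K/L)/(1/4) = 2·(K/L). Setting this equal to 3906.25/50 = 78.125 gives K = 39.0625L.
Substituting into q = 60: 3·L^(1/2)·(39.0625L)^(1/4) = 60.
Solving, L = 16 and K = 625.

L* = 16, K* = 625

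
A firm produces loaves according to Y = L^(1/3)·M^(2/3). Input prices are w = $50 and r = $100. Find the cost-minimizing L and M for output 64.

Cost minimization requires the marginal rate of technical substitution to equal the input-price ratio: MP_L/MP_M = w/r.
Here MP_L/MP_M = (1/3)·(M/L)/(2/3) = 0.5·(M/L). Setting this equal to 50/100 = 0.5 gives M = L.
Substituting into Y = 64: L^(1/3)·(L)^(2/3) = 64.
Solving, L = 64 and M = 64.

L* = 64, M* = 64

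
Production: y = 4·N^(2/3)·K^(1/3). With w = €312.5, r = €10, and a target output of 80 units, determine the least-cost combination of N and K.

N* = 8, K* = 125

Cost minimization requires the marginal rate of technical substitution to equal the input-price ratio: MP_N/MP_K = w/r.
Here MP_N/MP_K = (2/3)·(K/N)/(1/3) = 2·(K/N). Setting this equal to 312.5/10 = 31.25 gives K = 15.625N.
Substituting into y = 80: 4·N^(2/3)·(15.625N)^(1/3) = 80.
Solving, N = 8 and K = 125.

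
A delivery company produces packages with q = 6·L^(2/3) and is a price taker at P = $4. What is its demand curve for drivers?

MP_L = (2/3)·6·L^(-1/3) = 4·L^(-1/3).
Setting P·MP_L = w: 16·L^(-1/3) = w.
Solving for L: L^(-1/3) = w/16, so L = (16/w)^(3).

L(w) = 4096/w³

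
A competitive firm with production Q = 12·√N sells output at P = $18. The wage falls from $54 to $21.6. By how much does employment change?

ΔN = 21

From P·MP_N = w with MP_N = 6·N^(-1/2), the labor demand is N(w) = (108/w)^(2).
At w = 54: N = 4. At w = 21.6: N = 25.
ΔN = 25 − 4 = 21.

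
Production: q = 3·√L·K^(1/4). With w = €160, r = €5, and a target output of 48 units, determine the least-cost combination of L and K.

Cost minimization requires the marginal rate of technical substitution to equal the input-price ratio: MP_L/MP_K = w/r.
Here MP_L/MP_K = (1/2)·(K/L)/(1/4) = 2·(K/L). Setting this equal to 160/5 = 32 gives K = 16L.
Substituting into q = 48: 3·L^(1/2)·(16L)^(1/4) = 48.
Solving, L = 16 and K = 256.

L* = 16, K* = 256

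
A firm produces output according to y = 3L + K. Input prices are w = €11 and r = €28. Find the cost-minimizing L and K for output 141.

The inputs are perfect substitutes, so the firm uses whichever has the lower cost per unit of output.
Cost per unit of output via L is 11/3; via K it is 28. L is cheaper.
Producing y = 141 with L alone: L = 47, K = 0.

L* = 47, K* = 0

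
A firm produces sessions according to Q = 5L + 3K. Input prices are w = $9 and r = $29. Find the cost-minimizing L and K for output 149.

The inputs are perfect substitutes, so the firm uses whichever has the lower cost per unit of output.
Cost per unit of output via L is w/5 = 1.8; via K it is r/3 = 29/3. L is cheaper.
Producing Q = 149 with L alone: L = 29.8, K = 0.

L* = 29.8, K* = 0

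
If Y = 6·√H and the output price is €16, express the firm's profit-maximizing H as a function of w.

H(w) = 2304/w²

MP_H = (1/2)·6·H^(-1/2) = 3·H^(-1/2).
Setting P·MP_H = w: 48·H^(-1/2) = w.
Solving for H: H^(-1/2) = w/48, so H = (48/w)^(2).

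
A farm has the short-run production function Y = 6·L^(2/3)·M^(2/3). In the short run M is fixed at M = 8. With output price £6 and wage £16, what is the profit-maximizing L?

L* = 216

With M = 8, MP_L = (2/3)·6·L^(-1/3)·8^(2/3) = 16·L^(-1/3).
Profit maximization for a price taker requires P·MP_L = w: 6·16·L^(-1/3) = 16.
So L^(-1/3) = 1/6, which gives L = 216.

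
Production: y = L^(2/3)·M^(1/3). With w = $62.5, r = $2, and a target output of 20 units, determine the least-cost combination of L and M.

Cost minimization requires the marginal rate of technical substitution to equal the input-price ratio: MP_L/MP_M = w/r.
Here MP_L/MP_M = (2/3)·(M/L)/(1/3) = 2·(M/L). Setting this equal to 62.5/2 = 31.25 gives M = 15.625L.
Substituting into y = 20: L^(2/3)·(15.625L)^(1/3) = 20.
Solving, L = 8 and M = 125.

L* = 8, M* = 125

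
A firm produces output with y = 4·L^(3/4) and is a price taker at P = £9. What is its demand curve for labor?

L(w) = 531441/w^(4)

MP_L = (3/4)·4·L^(-1/4) = 3·L^(-1/4).
Setting P·MP_L = w: 27·L^(-1/4) = w.
Solving for L: L^(-1/4) = w/27, so L = (27/w)^(4).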